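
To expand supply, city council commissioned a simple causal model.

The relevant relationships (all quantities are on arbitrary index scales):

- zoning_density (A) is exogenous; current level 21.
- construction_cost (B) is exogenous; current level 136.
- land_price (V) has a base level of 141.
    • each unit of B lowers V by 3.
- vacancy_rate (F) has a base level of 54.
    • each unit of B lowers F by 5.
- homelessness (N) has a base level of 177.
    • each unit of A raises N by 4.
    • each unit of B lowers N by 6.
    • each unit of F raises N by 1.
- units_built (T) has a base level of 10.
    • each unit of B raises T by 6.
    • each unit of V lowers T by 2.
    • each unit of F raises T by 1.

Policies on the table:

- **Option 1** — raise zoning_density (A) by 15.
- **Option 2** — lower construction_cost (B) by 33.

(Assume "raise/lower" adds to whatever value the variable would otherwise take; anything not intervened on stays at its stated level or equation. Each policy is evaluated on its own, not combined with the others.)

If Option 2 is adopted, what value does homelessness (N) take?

Option 2 (B − 33):
  A = 21
  B = 136 − 33 = 103
  F = 54 − 5·103 = -461
  N = 177 + 4·21 − 6·103 + (-461) = -818

-818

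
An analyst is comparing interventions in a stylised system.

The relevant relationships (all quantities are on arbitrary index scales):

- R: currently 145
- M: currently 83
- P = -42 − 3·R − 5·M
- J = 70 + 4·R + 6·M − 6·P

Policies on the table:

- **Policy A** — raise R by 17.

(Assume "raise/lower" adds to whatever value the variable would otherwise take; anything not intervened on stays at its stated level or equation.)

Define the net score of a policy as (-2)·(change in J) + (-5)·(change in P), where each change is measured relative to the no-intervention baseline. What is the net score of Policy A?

Baseline:
  R = 145
  M = 83
  P = -42 − 3·145 − 5·83 = -892
  J = 70 + 4·145 + 6·83 − 6·(-892) = 6500
Policy A (R + 17):
  R = 145 + 17 = 162
  M = 83
  P = -42 − 3·162 − 5·83 = -943
  J = 70 + 4·162 + 6·83 − 6·(-943) = 6874
ΔJ = 6874 − 6500 = 374; ΔP = -943 − (-892) = -51
Score = (-2)·374 + (-5)·(-51) = -493

-493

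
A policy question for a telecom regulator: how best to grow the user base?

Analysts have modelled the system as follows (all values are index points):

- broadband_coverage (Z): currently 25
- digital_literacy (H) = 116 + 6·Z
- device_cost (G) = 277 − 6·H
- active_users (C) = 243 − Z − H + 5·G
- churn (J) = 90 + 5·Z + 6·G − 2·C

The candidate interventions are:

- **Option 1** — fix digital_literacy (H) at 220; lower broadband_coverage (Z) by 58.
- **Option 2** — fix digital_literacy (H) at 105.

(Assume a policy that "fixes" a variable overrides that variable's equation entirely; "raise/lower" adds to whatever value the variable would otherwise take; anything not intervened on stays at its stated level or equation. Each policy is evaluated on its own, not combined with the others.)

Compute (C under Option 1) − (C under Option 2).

Option 1 (H := 220, Z − 58):
  Z = 25 − 58 = -33
  H = 220
  G = 277 − 6·220 = -1043
  C = 243 − (-33) − 220 + 5·(-1043) = -5159
Option 2 (H := 105):
  Z = 25
  H = 105
  G = 277 − 6·105 = -353
  C = 243 − 25 − 105 + 5·(-353) = -1652
C: -5159 − (-1652) = -3507

-3507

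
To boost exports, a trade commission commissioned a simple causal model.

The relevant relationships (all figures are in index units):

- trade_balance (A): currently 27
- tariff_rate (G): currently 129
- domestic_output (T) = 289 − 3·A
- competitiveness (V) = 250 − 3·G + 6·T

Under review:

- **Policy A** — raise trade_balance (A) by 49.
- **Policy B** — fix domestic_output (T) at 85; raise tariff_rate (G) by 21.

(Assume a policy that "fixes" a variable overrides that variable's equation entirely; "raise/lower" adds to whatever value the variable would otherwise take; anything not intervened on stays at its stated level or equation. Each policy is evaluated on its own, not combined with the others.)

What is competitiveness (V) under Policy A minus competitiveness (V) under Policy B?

Policy A (A + 49):
  A = 27 + 49 = 76
  G = 129
  T = 289 − 3·76 = 61
  V = 250 − 3·129 + 6·61 = 229
Policy B (T := 85, G + 21):
  A = 27
  G = 129 + 21 = 150
  T = 85
  V = 250 − 3·150 + 6·85 = 310
V: 229 − 310 = -81

-81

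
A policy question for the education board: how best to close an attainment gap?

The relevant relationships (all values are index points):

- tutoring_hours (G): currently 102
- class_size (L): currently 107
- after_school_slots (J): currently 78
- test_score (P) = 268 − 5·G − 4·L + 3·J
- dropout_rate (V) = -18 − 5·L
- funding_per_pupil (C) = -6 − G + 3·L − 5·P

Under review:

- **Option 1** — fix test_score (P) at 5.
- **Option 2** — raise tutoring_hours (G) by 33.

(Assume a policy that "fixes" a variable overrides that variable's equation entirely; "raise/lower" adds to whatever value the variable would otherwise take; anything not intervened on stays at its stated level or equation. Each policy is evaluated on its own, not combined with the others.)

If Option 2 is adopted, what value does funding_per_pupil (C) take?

Option 2 (G + 33):
  G = 102 + 33 = 135
  L = 107
  J = 78
  P = 268 − 5·135 − 4·107 + 3·78 = -601
  C = -6 − 135 + 3·107 − 5·(-601) = 3185

3185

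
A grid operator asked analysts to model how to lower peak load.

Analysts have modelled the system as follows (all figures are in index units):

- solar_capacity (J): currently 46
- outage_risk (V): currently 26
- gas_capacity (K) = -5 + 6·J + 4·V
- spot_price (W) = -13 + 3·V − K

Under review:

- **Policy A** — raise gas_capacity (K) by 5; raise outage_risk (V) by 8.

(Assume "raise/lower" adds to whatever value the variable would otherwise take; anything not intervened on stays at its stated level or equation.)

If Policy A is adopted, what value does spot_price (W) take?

-323

Policy A (K + 5, V + 8):
  J = 46
  V = 26 + 8 = 34
  K = -5 + 6·46 + 4·34 (+5 from intervention) = 412
  W = -13 + 3·34 − 412 = -323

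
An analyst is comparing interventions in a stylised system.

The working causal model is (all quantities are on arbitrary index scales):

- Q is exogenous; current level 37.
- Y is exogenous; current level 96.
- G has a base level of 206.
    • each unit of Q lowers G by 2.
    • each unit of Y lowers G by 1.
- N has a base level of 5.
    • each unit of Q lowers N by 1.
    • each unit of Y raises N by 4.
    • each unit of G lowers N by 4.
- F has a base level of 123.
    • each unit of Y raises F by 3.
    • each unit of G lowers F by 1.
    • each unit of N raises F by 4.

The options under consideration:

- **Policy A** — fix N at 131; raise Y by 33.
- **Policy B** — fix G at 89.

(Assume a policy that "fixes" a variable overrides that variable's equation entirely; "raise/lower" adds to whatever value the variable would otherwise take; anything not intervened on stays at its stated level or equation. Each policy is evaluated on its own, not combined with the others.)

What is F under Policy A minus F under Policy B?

725

Policy A (N := 131, Y + 33):
  Q = 37
  Y = 96 + 33 = 129
  G = 206 − 2·37 − 129 = 3
  N = 131
  F = 123 + 3·129 − 3 + 4·131 = 1031
Policy B (G := 89):
  Q = 37
  Y = 96
  G = 89
  N = 5 − 37 + 4·96 − 4·89 = -4
  F = 123 + 3·96 − 89 + 4·(-4) = 306
F: 1031 − 306 = 725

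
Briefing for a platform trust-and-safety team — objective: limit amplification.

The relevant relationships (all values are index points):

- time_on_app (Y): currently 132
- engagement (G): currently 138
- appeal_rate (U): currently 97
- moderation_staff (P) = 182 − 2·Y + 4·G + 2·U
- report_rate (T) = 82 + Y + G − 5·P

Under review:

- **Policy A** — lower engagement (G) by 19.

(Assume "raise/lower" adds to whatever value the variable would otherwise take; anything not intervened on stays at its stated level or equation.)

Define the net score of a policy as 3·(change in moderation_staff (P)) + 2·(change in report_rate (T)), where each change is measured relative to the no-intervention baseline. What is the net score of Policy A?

494

Baseline:
  Y = 132
  G = 138
  U = 97
  P = 182 − 2·132 + 4·138 + 2·97 = 664
  T = 82 + 132 + 138 − 5·664 = -2968
Policy A (G − 19):
  Y = 132
  G = 138 − 19 = 119
  U = 97
  P = 182 − 2·132 + 4·119 + 2·97 = 588
  T = 82 + 132 + 119 − 5·588 = -2607
ΔP = 588 − 664 = -76; ΔT = -2607 − (-2968) = 361
Score = 3·(-76) + 2·361 = 494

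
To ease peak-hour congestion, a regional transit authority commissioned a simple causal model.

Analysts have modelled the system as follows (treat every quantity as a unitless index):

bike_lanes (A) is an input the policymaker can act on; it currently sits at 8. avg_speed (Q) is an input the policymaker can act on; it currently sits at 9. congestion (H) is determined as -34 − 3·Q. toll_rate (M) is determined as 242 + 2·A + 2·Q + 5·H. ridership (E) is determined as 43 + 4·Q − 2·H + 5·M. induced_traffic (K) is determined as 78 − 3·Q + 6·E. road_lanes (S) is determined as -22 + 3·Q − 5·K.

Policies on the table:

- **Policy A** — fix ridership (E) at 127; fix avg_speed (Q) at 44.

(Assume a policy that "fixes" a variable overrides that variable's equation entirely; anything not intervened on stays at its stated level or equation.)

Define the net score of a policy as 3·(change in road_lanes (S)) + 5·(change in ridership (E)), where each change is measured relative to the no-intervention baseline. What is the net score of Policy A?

Baseline:
  A = 8
  Q = 9
  H = -34 − 3·9 = -61
  M = 242 + 2·8 + 2·9 + 5·(-61) = -29
  E = 43 + 4·9 − 2·(-61) + 5·(-29) = 56
  K = 78 − 3·9 + 6·56 = 387
  S = -22 + 3·9 − 5·387 = -1930
Policy A (E := 127, Q := 44):
  A = 8
  Q = 44
  H = -34 − 3·44 = -166
  M = 242 + 2·8 + 2·44 + 5·(-166) = -484
  E = 127
  K = 78 − 3·44 + 6·127 = 708
  S = -22 + 3·44 − 5·708 = -3430
ΔS = -3430 − (-1930) = -1500; ΔE = 127 − 56 = 71
Score = 3·(-1500) + 5·71 = -4145

-4145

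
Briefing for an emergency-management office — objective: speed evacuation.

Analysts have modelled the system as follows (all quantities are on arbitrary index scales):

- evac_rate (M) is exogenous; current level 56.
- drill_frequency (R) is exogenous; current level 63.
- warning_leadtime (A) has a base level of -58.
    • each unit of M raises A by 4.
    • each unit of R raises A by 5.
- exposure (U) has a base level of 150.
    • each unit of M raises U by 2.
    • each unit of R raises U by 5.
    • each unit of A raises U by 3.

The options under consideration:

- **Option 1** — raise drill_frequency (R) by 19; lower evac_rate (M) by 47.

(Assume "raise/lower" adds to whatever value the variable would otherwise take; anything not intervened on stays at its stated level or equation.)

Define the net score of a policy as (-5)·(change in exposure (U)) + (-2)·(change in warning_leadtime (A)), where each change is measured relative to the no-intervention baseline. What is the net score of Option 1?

Baseline:
  M = 56
  R = 63
  A = -58 + 4·56 + 5·63 = 481
  U = 150 + 2·56 + 5·63 + 3·481 = 2020
Option 1 (R + 19, M − 47):
  M = 56 − 47 = 9
  R = 63 + 19 = 82
  A = -58 + 4·9 + 5·82 = 388
  U = 150 + 2·9 + 5·82 + 3·388 = 1742
ΔU = 1742 − 2020 = -278; ΔA = 388 − 481 = -93
Score = (-5)·(-278) + (-2)·(-93) = 1576

1576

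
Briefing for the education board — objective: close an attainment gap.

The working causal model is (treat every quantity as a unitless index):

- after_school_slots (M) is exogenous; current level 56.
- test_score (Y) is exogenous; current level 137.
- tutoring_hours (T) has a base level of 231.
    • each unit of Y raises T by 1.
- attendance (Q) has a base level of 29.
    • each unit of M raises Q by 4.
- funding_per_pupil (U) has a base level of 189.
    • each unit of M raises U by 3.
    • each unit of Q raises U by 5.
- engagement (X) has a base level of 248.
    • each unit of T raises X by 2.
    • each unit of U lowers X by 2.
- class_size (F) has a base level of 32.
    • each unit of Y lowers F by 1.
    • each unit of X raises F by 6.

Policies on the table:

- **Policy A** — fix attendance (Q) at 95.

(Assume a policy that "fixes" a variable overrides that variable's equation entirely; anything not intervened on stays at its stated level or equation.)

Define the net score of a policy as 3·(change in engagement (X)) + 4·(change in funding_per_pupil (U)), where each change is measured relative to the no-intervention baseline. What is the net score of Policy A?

Baseline:
  M = 56
  Y = 137
  T = 231 + 137 = 368
  Q = 29 + 4·56 = 253
  U = 189 + 3·56 + 5·253 = 1622
  X = 248 + 2·368 − 2·1622 = -2260
Policy A (Q := 95):
  M = 56
  Y = 137
  T = 231 + 137 = 368
  Q = 95
  U = 189 + 3·56 + 5·95 = 832
  X = 248 + 2·368 − 2·832 = -680
ΔX = -680 − (-2260) = 1580; ΔU = 832 − 1622 = -790
Score = 3·1580 + 4·(-790) = 1580

1580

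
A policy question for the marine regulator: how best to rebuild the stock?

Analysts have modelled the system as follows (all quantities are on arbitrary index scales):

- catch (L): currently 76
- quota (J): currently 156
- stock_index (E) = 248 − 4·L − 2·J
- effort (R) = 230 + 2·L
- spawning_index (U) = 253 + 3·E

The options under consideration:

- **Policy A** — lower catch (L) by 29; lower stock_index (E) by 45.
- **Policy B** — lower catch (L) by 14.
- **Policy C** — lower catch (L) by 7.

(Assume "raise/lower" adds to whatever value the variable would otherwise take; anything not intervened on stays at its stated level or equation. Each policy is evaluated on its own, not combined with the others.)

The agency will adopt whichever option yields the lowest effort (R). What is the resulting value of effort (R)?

324

Policy A (L − 29, E − 45):
  L = 76 − 29 = 47
  R = 230 + 2·47 = 324
Policy B (L − 14):
  L = 76 − 14 = 62
  R = 230 + 2·62 = 354
Policy C (L − 7):
  L = 76 − 7 = 69
  R = 230 + 2·69 = 368
Comparing — Policy A: R=324, Policy B: R=354, Policy C: R=368. Lowest is 324 (Policy A).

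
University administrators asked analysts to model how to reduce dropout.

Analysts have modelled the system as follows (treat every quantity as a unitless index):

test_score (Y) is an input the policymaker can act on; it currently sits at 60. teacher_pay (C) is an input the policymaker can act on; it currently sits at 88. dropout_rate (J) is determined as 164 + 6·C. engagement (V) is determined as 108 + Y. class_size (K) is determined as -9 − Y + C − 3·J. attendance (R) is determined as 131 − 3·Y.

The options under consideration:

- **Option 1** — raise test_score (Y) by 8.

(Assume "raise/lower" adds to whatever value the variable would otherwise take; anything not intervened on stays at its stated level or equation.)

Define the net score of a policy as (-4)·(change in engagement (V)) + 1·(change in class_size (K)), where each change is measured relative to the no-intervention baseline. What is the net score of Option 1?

Baseline:
  Y = 60
  C = 88
  J = 164 + 6·88 = 692
  V = 108 + 60 = 168
  K = -9 − 60 + 88 − 3·692 = -2057
Option 1 (Y + 8):
  Y = 60 + 8 = 68
  C = 88
  J = 164 + 6·88 = 692
  V = 108 + 68 = 176
  K = -9 − 68 + 88 − 3·692 = -2065
ΔV = 176 − 168 = 8; ΔK = -2065 − (-2057) = -8
Score = (-4)·8 + 1·(-8) = -40

-40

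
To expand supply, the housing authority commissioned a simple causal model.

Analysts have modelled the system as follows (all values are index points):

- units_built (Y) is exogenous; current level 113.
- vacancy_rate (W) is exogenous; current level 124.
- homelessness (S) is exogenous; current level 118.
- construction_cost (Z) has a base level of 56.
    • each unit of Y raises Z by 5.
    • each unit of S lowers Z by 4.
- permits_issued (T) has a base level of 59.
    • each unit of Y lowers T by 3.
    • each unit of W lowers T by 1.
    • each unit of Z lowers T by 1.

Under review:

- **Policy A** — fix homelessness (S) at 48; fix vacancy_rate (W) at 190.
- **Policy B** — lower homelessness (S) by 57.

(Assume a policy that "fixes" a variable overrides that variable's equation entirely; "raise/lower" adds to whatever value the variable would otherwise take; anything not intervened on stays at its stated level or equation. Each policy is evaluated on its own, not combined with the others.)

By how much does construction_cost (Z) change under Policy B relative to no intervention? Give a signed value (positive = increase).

228

Baseline:
  Y = 113
  S = 118
  Z = 56 + 5·113 − 4·118 = 149
Policy B (S − 57):
  Y = 113
  S = 118 − 57 = 61
  Z = 56 + 5·113 − 4·61 = 377
Change in Z: 377 − 149 = 228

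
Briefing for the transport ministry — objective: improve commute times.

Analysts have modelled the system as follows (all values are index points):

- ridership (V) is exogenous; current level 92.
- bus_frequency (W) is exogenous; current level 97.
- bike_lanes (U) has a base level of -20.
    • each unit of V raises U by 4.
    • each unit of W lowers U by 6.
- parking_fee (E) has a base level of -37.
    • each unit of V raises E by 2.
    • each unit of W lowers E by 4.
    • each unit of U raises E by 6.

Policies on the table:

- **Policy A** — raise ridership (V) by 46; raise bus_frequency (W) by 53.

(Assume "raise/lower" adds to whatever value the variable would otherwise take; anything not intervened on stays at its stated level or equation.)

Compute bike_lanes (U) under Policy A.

-368

Policy A (V + 46, W + 53):
  V = 92 + 46 = 138
  W = 97 + 53 = 150
  U = -20 + 4·138 − 6·150 = -368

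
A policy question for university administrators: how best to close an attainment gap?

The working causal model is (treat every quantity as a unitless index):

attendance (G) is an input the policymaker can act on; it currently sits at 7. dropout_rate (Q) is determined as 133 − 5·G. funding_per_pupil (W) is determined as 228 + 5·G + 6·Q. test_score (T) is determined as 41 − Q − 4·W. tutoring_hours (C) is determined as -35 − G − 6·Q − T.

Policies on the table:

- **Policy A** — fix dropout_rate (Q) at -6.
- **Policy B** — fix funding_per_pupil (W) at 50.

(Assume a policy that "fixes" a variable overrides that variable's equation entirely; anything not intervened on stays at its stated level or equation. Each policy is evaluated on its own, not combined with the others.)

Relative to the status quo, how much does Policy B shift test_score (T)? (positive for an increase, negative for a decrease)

3204

Baseline:
  G = 7
  Q = 133 − 5·7 = 98
  W = 228 + 5·7 + 6·98 = 851
  T = 41 − 98 − 4·851 = -3461
Policy B (W := 50):
  G = 7
  Q = 133 − 5·7 = 98
  W = 50
  T = 41 − 98 − 4·50 = -257
Change in T: -257 − (-3461) = 3204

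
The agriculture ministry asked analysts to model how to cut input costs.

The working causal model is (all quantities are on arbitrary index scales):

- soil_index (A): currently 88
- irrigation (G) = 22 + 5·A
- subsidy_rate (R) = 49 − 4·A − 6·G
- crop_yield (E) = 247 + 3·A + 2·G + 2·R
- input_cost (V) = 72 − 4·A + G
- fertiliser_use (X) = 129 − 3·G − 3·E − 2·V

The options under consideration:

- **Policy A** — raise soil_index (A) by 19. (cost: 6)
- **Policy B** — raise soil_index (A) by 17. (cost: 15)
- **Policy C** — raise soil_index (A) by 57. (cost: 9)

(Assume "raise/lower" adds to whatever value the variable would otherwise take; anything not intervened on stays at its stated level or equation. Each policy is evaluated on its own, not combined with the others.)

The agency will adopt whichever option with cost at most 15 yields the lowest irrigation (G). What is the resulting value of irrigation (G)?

547

Policy A (A + 19):
  A = 88 + 19 = 107
  G = 22 + 5·107 = 557
Policy B (A + 17):
  A = 88 + 17 = 105
  G = 22 + 5·105 = 547
Policy C (A + 57):
  A = 88 + 57 = 145
  G = 22 + 5·145 = 747
Comparing — Policy A: G=557, Policy B: G=547, Policy C: G=747. Lowest is 547 (Policy B).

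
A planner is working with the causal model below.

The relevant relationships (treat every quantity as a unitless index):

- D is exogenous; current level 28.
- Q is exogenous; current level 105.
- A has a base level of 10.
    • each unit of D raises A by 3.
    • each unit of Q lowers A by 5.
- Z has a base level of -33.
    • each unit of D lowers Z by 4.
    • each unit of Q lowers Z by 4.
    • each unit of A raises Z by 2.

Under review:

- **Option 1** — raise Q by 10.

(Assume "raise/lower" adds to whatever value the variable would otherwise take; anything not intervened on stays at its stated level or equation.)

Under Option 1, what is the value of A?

-481

Option 1 (Q + 10):
  D = 28
  Q = 105 + 10 = 115
  A = 10 + 3·28 − 5·115 = -481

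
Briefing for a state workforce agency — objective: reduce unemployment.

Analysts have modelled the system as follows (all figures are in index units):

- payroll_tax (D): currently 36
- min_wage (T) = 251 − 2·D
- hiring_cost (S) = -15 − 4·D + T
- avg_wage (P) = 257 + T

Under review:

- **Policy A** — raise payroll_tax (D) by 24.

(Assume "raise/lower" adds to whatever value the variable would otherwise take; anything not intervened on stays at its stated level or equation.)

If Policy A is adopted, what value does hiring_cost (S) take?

Policy A (D + 24):
  D = 36 + 24 = 60
  T = 251 − 2·60 = 131
  S = -15 − 4·60 + 131 = -124

-124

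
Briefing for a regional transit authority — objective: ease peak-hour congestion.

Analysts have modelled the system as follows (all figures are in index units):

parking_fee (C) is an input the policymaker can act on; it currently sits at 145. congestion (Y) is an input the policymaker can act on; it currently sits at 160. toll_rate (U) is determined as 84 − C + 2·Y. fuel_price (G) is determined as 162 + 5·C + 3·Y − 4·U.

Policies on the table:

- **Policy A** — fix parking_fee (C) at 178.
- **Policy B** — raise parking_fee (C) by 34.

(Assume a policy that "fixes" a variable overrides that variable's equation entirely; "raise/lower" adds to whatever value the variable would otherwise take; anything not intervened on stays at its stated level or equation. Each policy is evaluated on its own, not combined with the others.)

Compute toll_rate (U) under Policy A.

226

Policy A (C := 178):
  C = 178
  Y = 160
  U = 84 − 178 + 2·160 = 226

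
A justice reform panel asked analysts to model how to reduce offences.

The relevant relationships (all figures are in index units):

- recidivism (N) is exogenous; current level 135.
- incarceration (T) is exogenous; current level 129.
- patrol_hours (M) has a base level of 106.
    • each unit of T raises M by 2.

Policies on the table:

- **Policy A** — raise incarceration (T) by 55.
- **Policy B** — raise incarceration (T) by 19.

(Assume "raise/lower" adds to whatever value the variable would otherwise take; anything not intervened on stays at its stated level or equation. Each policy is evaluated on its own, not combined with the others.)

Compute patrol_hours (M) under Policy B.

Policy B (T + 19):
  T = 129 + 19 = 148
  M = 106 + 2·148 = 402

402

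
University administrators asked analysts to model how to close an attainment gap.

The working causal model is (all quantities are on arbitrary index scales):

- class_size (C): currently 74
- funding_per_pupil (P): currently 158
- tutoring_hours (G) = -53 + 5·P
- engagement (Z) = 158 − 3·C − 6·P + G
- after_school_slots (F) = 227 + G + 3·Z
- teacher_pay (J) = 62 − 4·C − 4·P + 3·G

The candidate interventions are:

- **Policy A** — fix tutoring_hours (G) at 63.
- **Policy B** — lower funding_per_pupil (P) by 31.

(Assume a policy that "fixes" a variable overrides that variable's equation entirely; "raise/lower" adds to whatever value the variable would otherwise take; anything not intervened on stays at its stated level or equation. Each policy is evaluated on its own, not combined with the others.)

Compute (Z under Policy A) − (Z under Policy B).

Policy A (G := 63):
  C = 74
  P = 158
  G = 63
  Z = 158 − 3·74 − 6·158 + 63 = -949
Policy B (P − 31):
  C = 74
  P = 158 − 31 = 127
  G = -53 + 5·127 = 582
  Z = 158 − 3·74 − 6·127 + 582 = -244
Z: -949 − (-244) = -705

-705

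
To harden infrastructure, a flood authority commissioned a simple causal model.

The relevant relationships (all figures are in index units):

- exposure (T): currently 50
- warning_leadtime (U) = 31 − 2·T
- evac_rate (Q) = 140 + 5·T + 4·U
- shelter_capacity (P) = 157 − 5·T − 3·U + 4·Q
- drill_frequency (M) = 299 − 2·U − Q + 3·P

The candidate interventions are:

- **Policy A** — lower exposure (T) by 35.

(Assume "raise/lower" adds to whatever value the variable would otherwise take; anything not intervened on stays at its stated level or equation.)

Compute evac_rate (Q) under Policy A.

219

Policy A (T − 35):
  T = 50 − 35 = 15
  U = 31 − 2·15 = 1
  Q = 140 + 5·15 + 4·1 = 219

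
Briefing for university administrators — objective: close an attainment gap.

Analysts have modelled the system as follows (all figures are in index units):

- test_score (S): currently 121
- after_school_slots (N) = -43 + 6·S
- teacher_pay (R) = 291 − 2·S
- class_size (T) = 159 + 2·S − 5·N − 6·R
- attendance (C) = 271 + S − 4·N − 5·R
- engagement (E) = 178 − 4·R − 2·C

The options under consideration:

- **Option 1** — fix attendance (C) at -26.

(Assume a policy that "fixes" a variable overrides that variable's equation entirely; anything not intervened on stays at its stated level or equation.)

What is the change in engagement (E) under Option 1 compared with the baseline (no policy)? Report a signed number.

Baseline:
  S = 121
  N = -43 + 6·121 = 683
  R = 291 − 2·121 = 49
  C = 271 + 121 − 4·683 − 5·49 = -2585
  E = 178 − 4·49 − 2·(-2585) = 5152
Option 1 (C := -26):
  S = 121
  N = -43 + 6·121 = 683
  R = 291 − 2·121 = 49
  C = -26
  E = 178 − 4·49 − 2·(-26) = 34
Change in E: 34 − 5152 = -5118

-5118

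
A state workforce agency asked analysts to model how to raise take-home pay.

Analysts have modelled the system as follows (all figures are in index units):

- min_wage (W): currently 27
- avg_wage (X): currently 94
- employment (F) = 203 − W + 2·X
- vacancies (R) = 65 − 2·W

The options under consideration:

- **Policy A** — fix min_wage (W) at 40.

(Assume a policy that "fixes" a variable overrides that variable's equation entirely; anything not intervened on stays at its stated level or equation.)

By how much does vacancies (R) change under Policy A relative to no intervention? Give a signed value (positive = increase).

-26

Baseline:
  W = 27
  R = 65 − 2·27 = 11
Policy A (W := 40):
  W = 40
  R = 65 − 2·40 = -15
Change in R: -15 − 11 = -26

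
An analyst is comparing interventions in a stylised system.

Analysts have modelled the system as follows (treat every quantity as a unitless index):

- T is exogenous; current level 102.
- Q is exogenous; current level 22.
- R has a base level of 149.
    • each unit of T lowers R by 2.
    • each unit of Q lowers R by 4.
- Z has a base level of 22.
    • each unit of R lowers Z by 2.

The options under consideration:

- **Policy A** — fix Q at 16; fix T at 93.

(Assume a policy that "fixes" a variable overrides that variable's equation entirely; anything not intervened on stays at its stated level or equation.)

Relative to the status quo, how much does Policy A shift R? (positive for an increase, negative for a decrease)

42

Baseline:
  T = 102
  Q = 22
  R = 149 − 2·102 − 4·22 = -143
Policy A (Q := 16, T := 93):
  T = 93
  Q = 16
  R = 149 − 2·93 − 4·16 = -101
Change in R: -101 − (-143) = 42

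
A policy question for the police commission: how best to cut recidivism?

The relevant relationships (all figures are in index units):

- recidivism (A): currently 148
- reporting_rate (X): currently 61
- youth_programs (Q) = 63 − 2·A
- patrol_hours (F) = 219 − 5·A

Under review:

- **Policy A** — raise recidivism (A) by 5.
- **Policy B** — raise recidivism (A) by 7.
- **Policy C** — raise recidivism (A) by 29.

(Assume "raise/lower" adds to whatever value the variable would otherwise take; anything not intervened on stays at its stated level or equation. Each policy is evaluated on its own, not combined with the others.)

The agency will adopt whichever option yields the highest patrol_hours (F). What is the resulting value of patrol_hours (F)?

-546

Policy A (A + 5):
  A = 148 + 5 = 153
  F = 219 − 5·153 = -546
Policy B (A + 7):
  A = 148 + 7 = 155
  F = 219 − 5·155 = -556
Policy C (A + 29):
  A = 148 + 29 = 177
  F = 219 − 5·177 = -666
Comparing — Policy A: F=-546, Policy B: F=-556, Policy C: F=-666. Highest is -546 (Policy A).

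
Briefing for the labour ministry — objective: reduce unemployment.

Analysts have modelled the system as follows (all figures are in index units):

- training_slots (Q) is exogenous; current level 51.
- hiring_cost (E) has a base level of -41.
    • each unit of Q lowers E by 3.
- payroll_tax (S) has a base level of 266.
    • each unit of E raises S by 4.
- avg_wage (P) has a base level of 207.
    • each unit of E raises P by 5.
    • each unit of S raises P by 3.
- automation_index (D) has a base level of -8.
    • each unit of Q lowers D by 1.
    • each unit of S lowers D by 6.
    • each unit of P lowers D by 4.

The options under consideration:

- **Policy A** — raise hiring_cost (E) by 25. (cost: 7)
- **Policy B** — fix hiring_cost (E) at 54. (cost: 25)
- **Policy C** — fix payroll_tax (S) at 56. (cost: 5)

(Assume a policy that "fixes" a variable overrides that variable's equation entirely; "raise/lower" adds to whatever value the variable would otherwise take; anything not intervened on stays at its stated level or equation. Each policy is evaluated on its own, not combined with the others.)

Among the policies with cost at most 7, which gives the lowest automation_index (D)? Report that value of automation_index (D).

Policy A (E + 25):
  Q = 51
  E = -41 − 3·51 (+25 from intervention) = -169
  S = 266 + 4·(-169) = -410
  P = 207 + 5·(-169) + 3·(-410) = -1868
  D = -8 − 51 − 6·(-410) − 4·(-1868) = 9873
Policy C (S := 56):
  Q = 51
  E = -41 − 3·51 = -194
  S = 56
  P = 207 + 5·(-194) + 3·56 = -595
  D = -8 − 51 − 6·56 − 4·(-595) = 1985
Comparing — Policy A: D=9873, Policy C: D=1985. Lowest is 1985 (Policy C).

1985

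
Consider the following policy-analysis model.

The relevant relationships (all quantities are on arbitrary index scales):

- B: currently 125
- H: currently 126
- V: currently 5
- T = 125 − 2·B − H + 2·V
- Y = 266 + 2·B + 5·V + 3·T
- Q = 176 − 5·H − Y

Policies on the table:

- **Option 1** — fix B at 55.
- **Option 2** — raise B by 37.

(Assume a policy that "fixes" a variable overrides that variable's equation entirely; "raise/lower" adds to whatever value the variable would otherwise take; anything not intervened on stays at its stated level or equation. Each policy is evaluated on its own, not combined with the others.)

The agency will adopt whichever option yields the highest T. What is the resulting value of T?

Option 1 (B := 55):
  B = 55
  H = 126
  V = 5
  T = 125 − 2·55 − 126 + 2·5 = -101
Option 2 (B + 37):
  B = 125 + 37 = 162
  H = 126
  V = 5
  T = 125 − 2·162 − 126 + 2·5 = -315
Comparing — Option 1: T=-101, Option 2: T=-315. Highest is -101 (Option 1).

-101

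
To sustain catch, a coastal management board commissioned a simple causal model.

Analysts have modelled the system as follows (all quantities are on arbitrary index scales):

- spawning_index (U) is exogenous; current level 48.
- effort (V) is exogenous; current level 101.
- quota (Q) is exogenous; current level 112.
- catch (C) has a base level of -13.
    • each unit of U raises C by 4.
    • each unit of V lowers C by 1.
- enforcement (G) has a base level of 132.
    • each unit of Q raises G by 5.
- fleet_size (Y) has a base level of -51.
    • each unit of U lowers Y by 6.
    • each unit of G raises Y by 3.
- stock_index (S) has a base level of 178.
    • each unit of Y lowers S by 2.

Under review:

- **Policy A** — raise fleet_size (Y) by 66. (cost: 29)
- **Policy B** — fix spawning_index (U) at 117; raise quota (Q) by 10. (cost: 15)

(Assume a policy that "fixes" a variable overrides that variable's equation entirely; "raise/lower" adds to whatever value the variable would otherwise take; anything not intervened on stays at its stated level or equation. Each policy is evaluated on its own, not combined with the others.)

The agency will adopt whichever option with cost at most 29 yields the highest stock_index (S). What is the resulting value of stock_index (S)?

Policy A (Y + 66):
  U = 48
  Q = 112
  G = 132 + 5·112 = 692
  Y = -51 − 6·48 + 3·692 (+66 from intervention) = 1803
  S = 178 − 2·1803 = -3428
Policy B (U := 117, Q + 10):
  U = 117
  Q = 112 + 10 = 122
  G = 132 + 5·122 = 742
  Y = -51 − 6·117 + 3·742 = 1473
  S = 178 − 2·1473 = -2768
Comparing — Policy A: S=-3428, Policy B: S=-2768. Highest is -2768 (Policy B).

-2768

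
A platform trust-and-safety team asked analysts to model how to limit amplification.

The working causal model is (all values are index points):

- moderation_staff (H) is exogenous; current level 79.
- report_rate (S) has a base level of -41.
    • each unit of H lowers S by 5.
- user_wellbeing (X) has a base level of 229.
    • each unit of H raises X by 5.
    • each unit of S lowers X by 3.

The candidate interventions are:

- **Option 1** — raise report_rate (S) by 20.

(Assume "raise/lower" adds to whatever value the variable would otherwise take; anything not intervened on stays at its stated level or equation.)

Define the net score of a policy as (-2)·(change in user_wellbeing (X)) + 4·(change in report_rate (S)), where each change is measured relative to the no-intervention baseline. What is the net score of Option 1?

Baseline:
  H = 79
  S = -41 − 5·79 = -436
  X = 229 + 5·79 − 3·(-436) = 1932
Option 1 (S + 20):
  H = 79
  S = -41 − 5·79 (+20 from intervention) = -416
  X = 229 + 5·79 − 3·(-416) = 1872
ΔX = 1872 − 1932 = -60; ΔS = -416 − (-436) = 20
Score = (-2)·(-60) + 4·20 = 200

200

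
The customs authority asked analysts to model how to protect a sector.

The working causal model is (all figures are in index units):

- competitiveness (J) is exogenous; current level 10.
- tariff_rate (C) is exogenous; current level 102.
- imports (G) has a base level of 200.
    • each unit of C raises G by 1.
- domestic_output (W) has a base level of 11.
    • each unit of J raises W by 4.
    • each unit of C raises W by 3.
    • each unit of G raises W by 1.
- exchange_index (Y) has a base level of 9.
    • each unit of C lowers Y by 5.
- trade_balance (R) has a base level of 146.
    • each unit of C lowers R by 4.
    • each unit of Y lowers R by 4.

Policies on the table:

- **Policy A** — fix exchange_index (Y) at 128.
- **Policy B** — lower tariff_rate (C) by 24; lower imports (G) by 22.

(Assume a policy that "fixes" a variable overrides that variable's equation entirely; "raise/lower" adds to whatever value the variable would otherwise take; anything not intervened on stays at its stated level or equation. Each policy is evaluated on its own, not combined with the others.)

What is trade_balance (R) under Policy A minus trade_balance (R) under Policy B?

-2132

Policy A (Y := 128):
  C = 102
  Y = 128
  R = 146 − 4·102 − 4·128 = -774
Policy B (C − 24, G − 22):
  C = 102 − 24 = 78
  Y = 9 − 5·78 = -381
  R = 146 − 4·78 − 4·(-381) = 1358
R: -774 − 1358 = -2132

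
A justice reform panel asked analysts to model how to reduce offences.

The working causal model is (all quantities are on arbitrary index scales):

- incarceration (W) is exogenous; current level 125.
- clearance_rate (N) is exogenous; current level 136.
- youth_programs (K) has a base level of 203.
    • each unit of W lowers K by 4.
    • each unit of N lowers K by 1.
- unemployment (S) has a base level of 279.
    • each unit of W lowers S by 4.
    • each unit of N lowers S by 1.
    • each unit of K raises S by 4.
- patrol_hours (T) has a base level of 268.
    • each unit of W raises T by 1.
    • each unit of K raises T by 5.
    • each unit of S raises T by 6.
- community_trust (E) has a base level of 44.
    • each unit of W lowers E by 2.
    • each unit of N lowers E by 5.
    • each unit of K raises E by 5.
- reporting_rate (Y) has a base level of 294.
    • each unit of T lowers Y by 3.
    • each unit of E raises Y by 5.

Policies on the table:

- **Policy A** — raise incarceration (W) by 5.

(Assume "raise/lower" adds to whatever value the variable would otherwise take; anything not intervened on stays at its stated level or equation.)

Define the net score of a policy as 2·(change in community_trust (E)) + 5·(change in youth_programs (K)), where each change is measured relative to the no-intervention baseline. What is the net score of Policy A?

-320

Baseline:
  W = 125
  N = 136
  K = 203 − 4·125 − 136 = -433
  E = 44 − 2·125 − 5·136 + 5·(-433) = -3051
Policy A (W + 5):
  W = 125 + 5 = 130
  N = 136
  K = 203 − 4·130 − 136 = -453
  E = 44 − 2·130 − 5·136 + 5·(-453) = -3161
ΔE = -3161 − (-3051) = -110; ΔK = -453 − (-433) = -20
Score = 2·(-110) + 5·(-20) = -320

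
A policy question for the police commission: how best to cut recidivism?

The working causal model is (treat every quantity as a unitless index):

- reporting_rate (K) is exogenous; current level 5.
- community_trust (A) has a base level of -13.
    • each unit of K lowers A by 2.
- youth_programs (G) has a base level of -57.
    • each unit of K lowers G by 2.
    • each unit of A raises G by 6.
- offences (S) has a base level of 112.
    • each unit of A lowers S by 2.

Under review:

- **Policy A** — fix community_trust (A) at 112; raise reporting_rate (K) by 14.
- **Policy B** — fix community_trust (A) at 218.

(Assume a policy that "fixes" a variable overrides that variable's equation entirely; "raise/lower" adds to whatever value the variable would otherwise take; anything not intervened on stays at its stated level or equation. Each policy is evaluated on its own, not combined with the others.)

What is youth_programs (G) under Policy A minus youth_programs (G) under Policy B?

-664

Policy A (A := 112, K + 14):
  K = 5 + 14 = 19
  A = 112
  G = -57 − 2·19 + 6·112 = 577
Policy B (A := 218):
  K = 5
  A = 218
  G = -57 − 2·5 + 6·218 = 1241
G: 577 − 1241 = -664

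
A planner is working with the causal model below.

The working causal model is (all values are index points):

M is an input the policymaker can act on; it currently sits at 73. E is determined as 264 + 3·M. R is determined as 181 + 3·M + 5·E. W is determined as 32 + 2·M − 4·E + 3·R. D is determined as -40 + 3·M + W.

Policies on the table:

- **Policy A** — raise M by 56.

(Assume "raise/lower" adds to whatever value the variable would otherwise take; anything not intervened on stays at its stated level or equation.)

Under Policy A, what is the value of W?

Policy A (M + 56):
  M = 73 + 56 = 129
  E = 264 + 3·129 = 651
  R = 181 + 3·129 + 5·651 = 3823
  W = 32 + 2·129 − 4·651 + 3·3823 = 9155

9155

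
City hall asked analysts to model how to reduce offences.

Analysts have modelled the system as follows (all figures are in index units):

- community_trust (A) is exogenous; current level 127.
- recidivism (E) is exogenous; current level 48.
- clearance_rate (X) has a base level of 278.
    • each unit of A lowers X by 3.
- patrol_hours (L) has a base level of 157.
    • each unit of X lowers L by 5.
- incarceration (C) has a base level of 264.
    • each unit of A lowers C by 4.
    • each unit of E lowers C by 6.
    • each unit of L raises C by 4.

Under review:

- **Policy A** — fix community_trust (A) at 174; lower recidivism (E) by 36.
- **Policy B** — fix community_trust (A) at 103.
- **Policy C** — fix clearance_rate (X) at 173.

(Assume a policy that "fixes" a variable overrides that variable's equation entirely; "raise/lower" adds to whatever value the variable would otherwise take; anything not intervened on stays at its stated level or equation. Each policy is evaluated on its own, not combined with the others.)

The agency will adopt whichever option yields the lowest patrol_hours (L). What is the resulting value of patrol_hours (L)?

Policy A (A := 174, E − 36):
  A = 174
  X = 278 − 3·174 = -244
  L = 157 − 5·(-244) = 1377
Policy B (A := 103):
  A = 103
  X = 278 − 3·103 = -31
  L = 157 − 5·(-31) = 312
Policy C (X := 173):
  A = 127
  X = 173
  L = 157 − 5·173 = -708
Comparing — Policy A: L=1377, Policy B: L=312, Policy C: L=-708. Lowest is -708 (Policy C).

-708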